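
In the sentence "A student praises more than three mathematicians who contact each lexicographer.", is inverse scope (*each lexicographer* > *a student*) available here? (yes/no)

No

*each lexicographer* occurs within the relative clause *who contact each lexicographer* modifying *more than three mathematicians*.
A relative clause is a scope island — quantifier raising cannot cross its boundary.
There is no licit LF on which *each lexicographer* c-commands *a student*.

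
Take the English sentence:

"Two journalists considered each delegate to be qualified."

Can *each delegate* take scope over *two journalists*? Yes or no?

Yes

*each delegate* is the subject of an ECM infinitive — the infinitival complement of an ECM verb is not a scope island, so *each delegate* can raise into the matrix clause.
Ordinary QR to a clause-peripheral position gives the wide-scope LF for the lower DP.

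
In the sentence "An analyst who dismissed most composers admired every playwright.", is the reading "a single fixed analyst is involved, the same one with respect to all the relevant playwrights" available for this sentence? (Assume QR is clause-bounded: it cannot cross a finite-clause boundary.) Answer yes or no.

Yes

The paraphrase describes the scope ordering *an analyst* > *every playwright*.
Nothing needs to raise for *an analyst* > *every playwright*, so no island constraint is at stake.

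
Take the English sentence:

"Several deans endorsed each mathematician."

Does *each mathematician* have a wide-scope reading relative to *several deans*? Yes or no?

Yes

*each mathematician* and *several deans* are in the same minimal clause.
No island intervenes, so both surface and inverse scope are derivable.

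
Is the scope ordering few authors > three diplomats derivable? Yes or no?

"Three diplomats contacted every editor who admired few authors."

*few authors* sits inside the relative clause *who admired few authors* modifying *every editor*.
A relative clause is a scope island — quantifier raising cannot cross its boundary.
So *few authors* cannot raise high enough to outscope *three diplomats*; only the surface ordering *three diplomats* > *few authors* is available.

No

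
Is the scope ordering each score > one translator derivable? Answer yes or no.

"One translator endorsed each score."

Yes

*each score* is the matrix object and *one translator* the matrix subject; the two are clausemates.
No island intervenes, so both surface and inverse scope are derivable.
Both orderings are possible: *one translator* > *each score* and *each score* > *one translator*.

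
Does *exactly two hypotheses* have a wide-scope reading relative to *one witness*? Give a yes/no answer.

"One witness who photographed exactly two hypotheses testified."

No

The DP *exactly two hypotheses* is contained in the relative clause *who photographed exactly two hypotheses*.
Relative clauses are scope islands: a quantifier cannot QR out of a relative clause to take scope in the matrix clause.
So the wide-scope reading for *exactly two hypotheses* is blocked.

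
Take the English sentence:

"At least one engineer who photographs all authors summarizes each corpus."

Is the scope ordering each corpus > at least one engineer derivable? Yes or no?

The RC *who photographs all authors* is an island, but *each corpus* is not inside it — it is the matrix object, a clausemate of *at least one engineer*.
Nothing blocks QR of the lower DP to a position above the higher one, so inverse scope is available.

Yes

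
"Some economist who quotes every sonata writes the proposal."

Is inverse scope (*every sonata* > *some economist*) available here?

No

The target quantifier *every sonata* is part of the relative clause *who quotes every sonata*.
Relative clauses are scope islands: a quantifier cannot QR out of a relative clause to take scope in the matrix clause.
Hence only narrow scope for *every sonata* (under *some economist*) survives.
(Only the surface reading survives: one fixed economist with respect to all the relevant sonatas.)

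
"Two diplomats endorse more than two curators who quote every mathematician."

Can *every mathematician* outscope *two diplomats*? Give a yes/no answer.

No

*every mathematician* occurs within the relative clause *who quote every mathematician* modifying *more than two curators*.
Relative clauses block scope extraction: QR cannot target a position outside the modified NP.
So *every mathematician* cannot raise to a position above *two diplomats*.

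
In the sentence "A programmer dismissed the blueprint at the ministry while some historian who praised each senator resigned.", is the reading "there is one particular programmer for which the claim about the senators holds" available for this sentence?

Yes

That reading corresponds to *a programmer* > *each senator*.
Nothing needs to raise for *a programmer* > *each senator*, so no island constraint is at stake.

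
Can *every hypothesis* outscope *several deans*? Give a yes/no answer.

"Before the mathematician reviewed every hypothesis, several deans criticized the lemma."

The DP *every hypothesis* is contained in the adjunct clause *before the mathematician reviewed every hypothesis*.
Adverbial clauses are not L-marked, so they are barriers for QR — the quantifier cannot escape the adjunct.
*every hypothesis* > *several deans* would require crossing that boundary, which is illicit.

No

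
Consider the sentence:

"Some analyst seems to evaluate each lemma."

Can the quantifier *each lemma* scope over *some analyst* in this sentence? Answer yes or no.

Yes

*each lemma* is the object of the infinitival complement of a raising predicate; raising infinitives are transparent for QR, so the two DPs are in effect clausemates.
QR within a single clause is free, so the lower quantifier may take scope over the higher one.
The sentence is scopally ambiguous between *some analyst* > *each lemma* and *each lemma* > *some analyst*.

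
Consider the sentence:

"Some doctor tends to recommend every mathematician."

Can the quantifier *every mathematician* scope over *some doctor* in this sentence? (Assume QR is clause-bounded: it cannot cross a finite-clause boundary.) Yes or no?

*every mathematician* is inside a raising infinitive, which is transparent to QR (no CP barrier), so it behaves as a matrix argument.
QR within a single clause is free, so the lower quantifier may take scope over the higher one.

Yes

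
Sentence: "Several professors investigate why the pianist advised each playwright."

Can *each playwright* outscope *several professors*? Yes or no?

No

The target quantifier *each playwright* is part of the embedded question *why the pianist advised each playwright*.
QR across an interrogative CP boundary is ruled out as a wh-island violation.
*each playwright* > *several professors* would require crossing that boundary, which is illicit.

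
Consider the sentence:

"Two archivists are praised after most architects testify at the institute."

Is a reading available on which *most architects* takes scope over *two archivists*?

No

*most architects* occurs within the adjunct clause *after most architects testify at the institute*.
Since the clause is an adjunct (not a complement), the Adjunct Condition blocks QR across its edge.
There is no licit LF on which *most architects* c-commands *two archivists*.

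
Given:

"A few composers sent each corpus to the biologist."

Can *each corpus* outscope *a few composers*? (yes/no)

*each corpus* is the matrix object and *a few composers* the matrix subject; the two are clausemates.
Ordinary QR to a clause-peripheral position gives the wide-scope LF for the lower DP.
The sentence is scopally ambiguous between *a few composers* > *each corpus* and *each corpus* > *a few composers*.

Yes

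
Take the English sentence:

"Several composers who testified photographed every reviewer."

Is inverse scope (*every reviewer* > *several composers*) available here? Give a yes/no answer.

Yes

*every reviewer* is a matrix argument; only *several composers* is modified by the relative clause *who testified*, so the RC island is irrelevant to the target quantifier.
QR within a single clause is free, so the lower quantifier may take scope over the higher one.
So *every reviewer* > *several composers* is among the available readings.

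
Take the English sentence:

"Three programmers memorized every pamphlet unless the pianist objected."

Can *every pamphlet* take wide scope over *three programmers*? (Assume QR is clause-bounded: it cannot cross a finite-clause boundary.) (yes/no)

Yes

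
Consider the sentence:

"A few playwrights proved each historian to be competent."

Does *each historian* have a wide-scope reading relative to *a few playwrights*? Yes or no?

Yes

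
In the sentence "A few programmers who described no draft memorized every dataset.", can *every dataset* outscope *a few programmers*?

*every dataset* is a matrix argument; only *a few programmers* is modified by the relative clause *who described no draft*, so the RC island is irrelevant to the target quantifier.
Nothing blocks QR of the lower DP to a position above the higher one, so inverse scope is available.

Yes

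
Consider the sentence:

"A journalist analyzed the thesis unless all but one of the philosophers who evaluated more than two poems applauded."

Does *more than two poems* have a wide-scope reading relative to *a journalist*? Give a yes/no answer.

*more than two poems* occurs within the relative clause *who evaluated more than two poems*, which is itself inside the adjunct *unless all but one of the philosophers who evaluated more than two poems applauded*.
Both the relative clause and the enclosing adjunct are scope islands; QR cannot cross either.
There is no licit LF on which *more than two poems* c-commands *a journalist*.

No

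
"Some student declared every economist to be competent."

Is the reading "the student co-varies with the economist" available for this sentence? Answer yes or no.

The paraphrase describes the scope ordering *every economist* > *some student*.
The ECM infinitive is scope-transparent — *every economist* is free to raise above *some student*.
Ordinary QR to a clause-peripheral position gives the wide-scope LF for the lower DP.
The sentence is scopally ambiguous between *some student* > *every economist* and *every economist* > *some student*.

Yes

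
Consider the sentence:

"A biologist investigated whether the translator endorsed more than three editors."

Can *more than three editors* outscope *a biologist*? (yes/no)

*more than three editors* sits inside the embedded question *whether the translator endorsed more than three editors*.
An indirect question is a wh-island; the filled [Spec,CP] blocks QR across the CP edge.
There is no licit LF on which *more than three editors* c-commands *a biologist*.

No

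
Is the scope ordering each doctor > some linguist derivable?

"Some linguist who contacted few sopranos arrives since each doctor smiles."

The DP *each doctor* is contained in the adjunct clause *since each doctor smiles*.
The adjunct-island constraint bars QR out of an adverbial clause.
So *each doctor* cannot raise high enough to outscope *some linguist*; only the surface ordering *some linguist* > *each doctor* is available.

No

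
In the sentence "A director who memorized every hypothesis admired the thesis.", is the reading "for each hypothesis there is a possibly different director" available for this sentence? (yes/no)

No

The described interpretation is the *every hypothesis* > *a director* scoping.
Structurally, *every hypothesis* is inside the relative clause *who memorized every hypothesis*.
QR out of a relative clause is ruled out by the relative-clause island constraint.
So *every hypothesis* cannot raise to a position above *a director*.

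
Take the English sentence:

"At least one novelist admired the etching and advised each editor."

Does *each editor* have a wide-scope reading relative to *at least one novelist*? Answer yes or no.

No

*each editor* sits inside one conjunct of the coordinate structure (*advised each editor*).
QR out of a conjunct would have to apply non-ATB, which the CSC forbids.
*each editor* is confined to the island and cannot take scope over *at least one novelist*.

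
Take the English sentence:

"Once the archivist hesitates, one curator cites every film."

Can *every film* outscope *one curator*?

Yes

The adjunct island is irrelevant here — *every film* and *one curator* are both in the matrix clause.
Nothing blocks QR of the lower DP to a position above the higher one, so inverse scope is available.
So *every film* > *one curator* is among the available readings.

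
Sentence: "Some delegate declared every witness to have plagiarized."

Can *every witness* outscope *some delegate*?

This is an ECM construction: *every witness* is the infinitival subject, Case-marked by the matrix verb, and the infinitive is transparent for QR.
Ordinary QR to a clause-peripheral position gives the wide-scope LF for the lower DP.
Both orderings are possible: *some delegate* > *every witness* and *every witness* > *some delegate*.

Yes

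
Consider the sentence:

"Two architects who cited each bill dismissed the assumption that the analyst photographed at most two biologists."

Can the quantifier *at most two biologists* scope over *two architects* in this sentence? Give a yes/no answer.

*at most two biologists* sits inside the complex NP *the assumption that the analyst photographed at most two biologists*.
A that-clause complement to a noun is an island; QR cannot cross the NP boundary.
*at most two biologists* > *two architects* would require crossing that boundary, which is illicit.

No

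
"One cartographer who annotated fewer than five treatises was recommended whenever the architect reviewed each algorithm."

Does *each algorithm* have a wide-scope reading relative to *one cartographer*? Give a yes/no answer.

*each algorithm* is embedded in the adjunct clause *whenever the architect reviewed each algorithm*.
Adverbial clauses are not L-marked, so they are barriers for QR — the quantifier cannot escape the adjunct.
There is no licit LF on which *each algorithm* c-commands *one cartographer*.

No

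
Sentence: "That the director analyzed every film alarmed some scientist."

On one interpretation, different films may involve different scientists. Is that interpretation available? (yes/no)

This is the *every film* > *some scientist* reading.
The target quantifier *every film* is part of the sentential subject *that the director analyzed every film*.
The Sentential Subject Constraint rules out raising the quantifier out of the that-clause subject.
So the wide-scope reading for *every film* is blocked.

No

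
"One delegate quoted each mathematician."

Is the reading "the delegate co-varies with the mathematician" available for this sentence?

The described interpretation is the *each mathematician* > *one delegate* scoping.
*one delegate* and *each mathematician* are co-arguments of the matrix verb, with nothing but a clause-internal boundary between them.
Clause-internal QR can adjoin the lower DP above the subject, yielding the inverse reading.
The sentence is scopally ambiguous between *one delegate* > *each mathematician* and *each mathematician* > *one delegate*.

Yes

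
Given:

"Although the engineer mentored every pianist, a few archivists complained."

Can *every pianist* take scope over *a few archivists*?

The DP *every pianist* is contained in the adjunct clause *although the engineer mentored every pianist*.
Scope out of an adjunct clause is unavailable: QR respects the adjunct-island constraint.
The ordering *every pianist* > *a few archivists* is therefore underivable.

No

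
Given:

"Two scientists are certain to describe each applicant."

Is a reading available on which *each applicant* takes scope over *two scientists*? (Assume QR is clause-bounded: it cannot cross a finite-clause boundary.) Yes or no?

Yes

The matrix predicate is a raising verb, whose infinitival complement is not a scope island — *each applicant* can QR into the matrix clause.
With no island boundary between them, the object can take inverse scope over the subject via ordinary QR within the clause.
So *each applicant* > *two scientists* is among the available readings.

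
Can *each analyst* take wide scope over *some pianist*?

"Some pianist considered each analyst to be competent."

Yes

*each analyst* is an ECM subject; ECM complements are not islands, and the embedded quantifier may take matrix scope.
Since no island is crossed, the inverse ordering is licensed alongside surface scope.
The sentence is scopally ambiguous between *some pianist* > *each analyst* and *each analyst* > *some pianist*.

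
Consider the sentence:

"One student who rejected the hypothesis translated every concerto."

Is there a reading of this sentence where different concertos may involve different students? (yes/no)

The described interpretation is the *every concerto* > *one student* scoping.
The relative clause *who rejected the hypothesis* modifies *one student*, but *every concerto* is not inside that relative clause — it is an argument of the matrix verb.
Clause-internal QR can adjoin the lower DP above the subject, yielding the inverse reading.

Yes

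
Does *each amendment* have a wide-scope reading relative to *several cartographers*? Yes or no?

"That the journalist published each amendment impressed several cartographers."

*each amendment* is embedded in the sentential subject *that the journalist published each amendment*.
Subjects — clausal subjects included — are islands for extraction, and QR is no exception.
The ordering *each amendment* > *several cartographers* is therefore underivable.

No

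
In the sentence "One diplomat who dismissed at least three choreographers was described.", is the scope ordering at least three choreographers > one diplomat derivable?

No

*at least three choreographers* occurs within the relative clause *who dismissed at least three choreographers*.
A relative clause is a scope island — quantifier raising cannot cross its boundary.
There is no licit LF on which *at least three choreographers* c-commands *one diplomat*.
(Only the surface reading survives: one fixed diplomat with respect to all the relevant choreographers.)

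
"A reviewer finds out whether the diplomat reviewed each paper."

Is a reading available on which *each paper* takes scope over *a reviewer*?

*each paper* is embedded in the embedded question *whether the diplomat reviewed each paper*.
An indirect question is a wh-island; the filled [Spec,CP] blocks QR across the CP edge.
The inverse ordering *each paper* > *a reviewer* is therefore underivable.

No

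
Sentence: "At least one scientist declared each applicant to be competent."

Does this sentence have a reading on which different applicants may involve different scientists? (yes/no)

Yes

The paraphrase describes the scope ordering *each applicant* > *at least one scientist*.
The ECM infinitive is scope-transparent — *each applicant* is free to raise above *at least one scientist*.
With no island boundary between them, the object can take inverse scope over the subject via ordinary QR within the clause.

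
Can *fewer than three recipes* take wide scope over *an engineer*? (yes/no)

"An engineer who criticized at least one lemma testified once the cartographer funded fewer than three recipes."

No

*fewer than three recipes* sits inside the adjunct clause *once the cartographer funded fewer than three recipes*.
The adjunct-island constraint bars QR out of an adverbial clause.
So the wide-scope reading for *fewer than three recipes* is blocked.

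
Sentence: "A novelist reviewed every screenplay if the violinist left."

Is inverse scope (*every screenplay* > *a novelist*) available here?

Yes

The adjunct island is irrelevant here — *every screenplay* and *a novelist* are both in the matrix clause.
No island intervenes, so both surface and inverse scope are derivable.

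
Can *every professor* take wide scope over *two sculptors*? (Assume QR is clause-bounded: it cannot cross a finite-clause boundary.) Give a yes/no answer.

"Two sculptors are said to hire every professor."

Yes

The matrix predicate is a raising verb, whose infinitival complement is not a scope island — *every professor* can QR into the matrix clause.
Nothing blocks QR of the lower DP to a position above the higher one, so inverse scope is available.
Both orderings are possible: *two sculptors* > *every professor* and *every professor* > *two sculptors*.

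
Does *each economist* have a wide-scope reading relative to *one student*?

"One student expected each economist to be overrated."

*each economist* is the subject of an ECM infinitive — the infinitival complement of an ECM verb is not a scope island, so *each economist* can raise into the matrix clause.
Since no island is crossed, the inverse ordering is licensed alongside surface scope.

Yes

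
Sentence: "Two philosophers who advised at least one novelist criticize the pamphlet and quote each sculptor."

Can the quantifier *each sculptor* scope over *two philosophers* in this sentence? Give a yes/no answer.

No

*each sculptor* is embedded in one conjunct of the coordinate structure (*quote each sculptor*).
The Coordinate Structure Constraint blocks movement (including QR) out of a single conjunct.
Hence only narrow scope for *each sculptor* (under *two philosophers*) survives.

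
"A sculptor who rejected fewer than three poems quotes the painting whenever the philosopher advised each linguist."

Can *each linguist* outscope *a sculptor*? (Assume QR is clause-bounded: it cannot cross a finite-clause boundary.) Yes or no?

The DP *each linguist* is contained in the adjunct clause *whenever the philosopher advised each linguist*.
Adverbial clauses are not L-marked, so they are barriers for QR — the quantifier cannot escape the adjunct.
So *each linguist* cannot raise to a position above *a sculptor*.
(Only the surface reading survives: one fixed sculptor with respect to all the relevant linguists.)

No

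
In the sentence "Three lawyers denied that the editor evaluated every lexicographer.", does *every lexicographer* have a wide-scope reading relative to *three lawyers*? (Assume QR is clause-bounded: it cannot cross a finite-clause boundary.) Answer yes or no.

No

*every lexicographer* is embedded in the finite complement clause *that the editor evaluated every lexicographer*.
QR is clause-bounded, so the finite complement is a scope island for the embedded quantifier.
So the wide-scope reading for *every lexicographer* is blocked.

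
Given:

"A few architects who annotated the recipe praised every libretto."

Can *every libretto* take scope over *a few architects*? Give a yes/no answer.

Yes

*every libretto* is a matrix argument; only *a few architects* is modified by the relative clause *who annotated the recipe*, so the RC island is irrelevant to the target quantifier.
No island intervenes, so both surface and inverse scope are derivable.
The sentence is scopally ambiguous between *a few architects* > *every libretto* and *every libretto* > *a few architects*.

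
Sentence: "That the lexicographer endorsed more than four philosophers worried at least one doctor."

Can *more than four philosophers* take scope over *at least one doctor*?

Structurally, *more than four philosophers* is inside the sentential subject *that the lexicographer endorsed more than four philosophers*.
Subjects — clausal subjects included — are islands for extraction, and QR is no exception.
There is no licit LF on which *more than four philosophers* c-commands *at least one doctor*.

No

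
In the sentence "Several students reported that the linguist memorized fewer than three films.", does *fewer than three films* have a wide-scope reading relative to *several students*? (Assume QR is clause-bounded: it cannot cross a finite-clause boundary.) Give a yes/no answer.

Structurally, *fewer than three films* is inside the finite complement clause *that the linguist memorized fewer than three films*.
With QR restricted to its own tensed clause, the embedded quantifier cannot reach a matrix scope position.
*fewer than three films* > *several students* would require crossing that boundary, which is illicit.

No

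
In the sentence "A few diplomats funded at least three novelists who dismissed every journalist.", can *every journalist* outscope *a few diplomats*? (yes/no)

No

*every journalist* is embedded in the relative clause *who dismissed every journalist* modifying *at least three novelists*.
Relative clauses block scope extraction: QR cannot target a position outside the modified NP.
*every journalist* is confined to the island and cannot take scope over *a few diplomats*.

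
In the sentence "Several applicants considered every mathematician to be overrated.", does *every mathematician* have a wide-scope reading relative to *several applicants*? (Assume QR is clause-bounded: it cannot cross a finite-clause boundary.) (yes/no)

Yes

*every mathematician* is an ECM subject; ECM complements are not islands, and the embedded quantifier may take matrix scope.
Since no island is crossed, the inverse ordering is licensed alongside surface scope.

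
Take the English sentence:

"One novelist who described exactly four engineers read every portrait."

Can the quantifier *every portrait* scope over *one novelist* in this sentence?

The RC *who described exactly four engineers* is an island, but *every portrait* is not inside it — it is the matrix object, a clausemate of *one novelist*.
Clause-internal QR can adjoin the lower DP above the subject, yielding the inverse reading.

Yes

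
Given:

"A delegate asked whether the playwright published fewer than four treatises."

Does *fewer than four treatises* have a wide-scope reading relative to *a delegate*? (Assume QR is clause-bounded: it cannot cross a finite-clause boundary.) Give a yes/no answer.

No

The target quantifier *fewer than four treatises* is part of the embedded question *whether the playwright published fewer than four treatises*.
Embedded questions are wh-islands: a quantifier inside an indirect question cannot QR into the matrix clause.
So *fewer than four treatises* cannot raise high enough to outscope *a delegate*; only the surface ordering *a delegate* > *fewer than four treatises* is available.
(Only the surface reading survives: one fixed delegate with respect to all the relevant treatises.)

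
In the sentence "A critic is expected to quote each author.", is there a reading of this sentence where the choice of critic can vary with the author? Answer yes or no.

Yes

The paraphrase describes the scope ordering *each author* > *a critic*.
Infinitival complements of raising predicates do not block QR; *each author* and *a critic* are effectively clausemates.
With no island boundary between them, the object can take inverse scope over the subject via ordinary QR within the clause.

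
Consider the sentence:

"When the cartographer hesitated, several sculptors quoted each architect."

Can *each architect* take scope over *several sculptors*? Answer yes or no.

Yes

Neither queried DP is inside the adjunct, so the adjunct-island constraint does not apply.
Ordinary QR to a clause-peripheral position gives the wide-scope LF for the lower DP.
The sentence is scopally ambiguous between *several sculptors* > *each architect* and *each architect* > *several sculptors*.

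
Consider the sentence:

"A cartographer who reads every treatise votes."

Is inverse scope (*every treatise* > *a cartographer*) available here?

No

Structurally, *every treatise* is inside the relative clause *who reads every treatise*.
Relative clauses block scope extraction: QR cannot target a position outside the modified NP.
Hence only narrow scope for *every treatise* (under *a cartographer*) survives.
(Only the surface reading survives: one fixed cartographer with respect to all the relevant treatises.)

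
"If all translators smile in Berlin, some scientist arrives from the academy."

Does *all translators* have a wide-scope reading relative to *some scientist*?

No

*all translators* sits inside the adjunct clause *if all translators smile in Berlin*.
Adjuncts are opaque for quantifier raising; a quantifier in an adjunct stays inside it.
The ordering *all translators* > *some scientist* is therefore underivable.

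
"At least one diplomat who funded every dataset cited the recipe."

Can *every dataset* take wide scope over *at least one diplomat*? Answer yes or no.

No

*every dataset* sits inside the relative clause *who funded every dataset*.
Quantifiers inside a relative clause are trapped there; the RC boundary blocks QR.
So the wide-scope reading for *every dataset* is blocked.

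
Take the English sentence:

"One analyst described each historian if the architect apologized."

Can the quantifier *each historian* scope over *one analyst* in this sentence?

Yes

The adjunct clause does not contain *each historian*, which is the matrix object.
Clause-internal QR can adjoin the lower DP above the subject, yielding the inverse reading.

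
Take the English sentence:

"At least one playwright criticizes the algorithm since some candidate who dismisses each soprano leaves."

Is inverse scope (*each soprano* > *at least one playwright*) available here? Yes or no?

No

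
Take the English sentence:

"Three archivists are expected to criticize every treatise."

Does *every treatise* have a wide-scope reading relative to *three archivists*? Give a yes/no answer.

Yes

*every treatise* is the object of the infinitival complement of a raising predicate; raising infinitives are transparent for QR, so the two DPs are in effect clausemates.
No island intervenes, so both surface and inverse scope are derivable.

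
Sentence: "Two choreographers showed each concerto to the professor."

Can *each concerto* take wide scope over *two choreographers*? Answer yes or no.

*each concerto* and *two choreographers* are in the same minimal clause.
QR within a single clause is free, so the lower quantifier may take scope over the higher one.
The sentence is scopally ambiguous between *two choreographers* > *each concerto* and *each concerto* > *two choreographers*.

Yes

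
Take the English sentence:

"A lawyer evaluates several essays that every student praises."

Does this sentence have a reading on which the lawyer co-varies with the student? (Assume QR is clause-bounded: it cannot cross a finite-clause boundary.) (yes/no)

No

That reading corresponds to *every student* > *a lawyer*.
*every student* occurs within the relative clause *that every student praises* modifying *several essays*.
The relative clause forms an island for QR, so the quantifier is confined to the head noun's restrictor.
So the wide-scope reading for *every student* is blocked.
(Only the surface reading survives: one fixed lawyer with respect to all the relevant students.)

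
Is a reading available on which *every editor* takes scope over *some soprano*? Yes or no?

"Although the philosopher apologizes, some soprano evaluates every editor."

The adjunct clause does not contain *every editor*, which is the matrix object.
No island intervenes, so both surface and inverse scope are derivable.
So *every editor* > *some soprano* is among the available readings.

Yes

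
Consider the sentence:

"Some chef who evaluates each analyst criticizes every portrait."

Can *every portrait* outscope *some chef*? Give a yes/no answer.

The RC *who evaluates each analyst* is an island, but *every portrait* is not inside it — it is the matrix object, a clausemate of *some chef*.
QR within a single clause is free, so the lower quantifier may take scope over the higher one.

Yes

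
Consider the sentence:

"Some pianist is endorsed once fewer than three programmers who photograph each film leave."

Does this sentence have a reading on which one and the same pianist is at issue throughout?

Yes

The described interpretation is the *some pianist* > *each film* scoping.
Surface scope (*some pianist* > *each film*) is always derivable; islands only block QR, not in-situ interpretation.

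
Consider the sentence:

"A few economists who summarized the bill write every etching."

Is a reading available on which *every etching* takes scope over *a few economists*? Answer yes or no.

Yes

The RC *who summarized the bill* is an island, but *every etching* is not inside it — it is the matrix object, a clausemate of *a few economists*.
With no island boundary between them, the object can take inverse scope over the subject via ordinary QR within the clause.
The sentence is scopally ambiguous between *a few economists* > *every etching* and *every etching* > *a few economists*.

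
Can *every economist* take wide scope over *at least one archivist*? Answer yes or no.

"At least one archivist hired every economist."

Yes

Both DPs are arguments of the same predicate; there is no clause or island boundary between them.
No island intervenes, so both surface and inverse scope are derivable.
Both orderings are possible: *at least one archivist* > *every economist* and *every economist* > *at least one archivist*.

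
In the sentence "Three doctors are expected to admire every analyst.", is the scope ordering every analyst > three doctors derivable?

*every analyst* is inside a raising infinitive, which is transparent to QR (no CP barrier), so it behaves as a matrix argument.
With no island boundary between them, the object can take inverse scope over the subject via ordinary QR within the clause.
Both orderings are possible: *three doctors* > *every analyst* and *every analyst* > *three doctors*.

Yes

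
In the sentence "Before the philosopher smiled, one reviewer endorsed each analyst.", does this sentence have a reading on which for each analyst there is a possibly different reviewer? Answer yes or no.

This is the *each analyst* > *one reviewer* reading.
Neither queried DP is inside the adjunct, so the adjunct-island constraint does not apply.
With no island boundary between them, the object can take inverse scope over the subject via ordinary QR within the clause.

Yes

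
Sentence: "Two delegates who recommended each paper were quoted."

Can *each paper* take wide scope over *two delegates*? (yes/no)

No

*each paper* sits inside the relative clause *who recommended each paper*.
Relative clauses block scope extraction: QR cannot target a position outside the modified NP.
So *each paper* cannot raise to a position above *two delegates*.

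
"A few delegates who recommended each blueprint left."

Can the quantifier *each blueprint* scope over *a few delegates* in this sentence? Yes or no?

*each blueprint* occurs within the relative clause *who recommended each blueprint*.
A relative clause is a scope island — quantifier raising cannot cross its boundary.
*each blueprint* is confined to the island and cannot take scope over *a few delegates*.

No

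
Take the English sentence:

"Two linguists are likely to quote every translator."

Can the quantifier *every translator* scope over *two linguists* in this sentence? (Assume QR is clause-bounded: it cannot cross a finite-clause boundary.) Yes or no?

Infinitival complements of raising predicates do not block QR; *every translator* and *two linguists* are effectively clausemates.
Ordinary QR to a clause-peripheral position gives the wide-scope LF for the lower DP.
Both orderings are possible: *two linguists* > *every translator* and *every translator* > *two linguists*.

Yes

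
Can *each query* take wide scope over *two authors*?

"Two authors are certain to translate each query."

Yes

*each query* is the object of the infinitival complement of a raising predicate; raising infinitives are transparent for QR, so the two DPs are in effect clausemates.
Ordinary QR to a clause-peripheral position gives the wide-scope LF for the lower DP.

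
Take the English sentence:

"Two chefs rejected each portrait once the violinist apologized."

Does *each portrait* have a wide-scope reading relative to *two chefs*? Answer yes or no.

*each portrait* is a matrix argument; the adjunct is an island but the target quantifier is outside it.
No island intervenes, so both surface and inverse scope are derivable.

Yes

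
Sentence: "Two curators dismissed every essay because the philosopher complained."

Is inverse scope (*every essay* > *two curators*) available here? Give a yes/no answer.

Yes

*every essay* is a matrix argument; the adjunct is an island but the target quantifier is outside it.
Clause-internal QR can adjoin the lower DP above the subject, yielding the inverse reading.
So *every essay* > *two curators* is among the available readings.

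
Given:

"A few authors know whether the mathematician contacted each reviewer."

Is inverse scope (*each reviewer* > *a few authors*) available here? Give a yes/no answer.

*each reviewer* is embedded in the embedded question *whether the mathematician contacted each reviewer*.
The wh-island constraint blocks QR out of an embedded interrogative.
Hence only narrow scope for *each reviewer* (under *a few authors*) survives.

No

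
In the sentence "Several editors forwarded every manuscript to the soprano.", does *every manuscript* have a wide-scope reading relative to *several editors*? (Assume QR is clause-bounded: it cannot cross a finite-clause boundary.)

*every manuscript* and *several editors* are in the same minimal clause.
With no island boundary between them, the object can take inverse scope over the subject via ordinary QR within the clause.
The sentence is scopally ambiguous between *several editors* > *every manuscript* and *every manuscript* > *several editors*.

Yes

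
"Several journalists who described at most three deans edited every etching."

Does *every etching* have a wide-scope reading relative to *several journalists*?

Yes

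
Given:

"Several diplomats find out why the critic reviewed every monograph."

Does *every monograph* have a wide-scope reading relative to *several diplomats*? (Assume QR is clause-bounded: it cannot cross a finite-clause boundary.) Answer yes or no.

No

*every monograph* sits inside the embedded question *why the critic reviewed every monograph*.
QR across an interrogative CP boundary is ruled out as a wh-island violation.
So *every monograph* cannot raise high enough to outscope *several diplomats*; only the surface ordering *several diplomats* > *every monograph* is available.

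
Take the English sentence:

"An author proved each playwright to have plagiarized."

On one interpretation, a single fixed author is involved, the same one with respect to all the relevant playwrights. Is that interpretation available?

The described interpretation is the *an author* > *each playwright* scoping.
Surface scope (*an author* > *each playwright*) is always derivable; islands only block QR, not in-situ interpretation.

Yes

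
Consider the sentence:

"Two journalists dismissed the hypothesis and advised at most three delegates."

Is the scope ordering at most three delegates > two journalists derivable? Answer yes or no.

No

The target quantifier *at most three delegates* is part of one conjunct of the coordinate structure (*advised at most three delegates*).
The Coordinate Structure Constraint blocks movement (including QR) out of a single conjunct.
So *at most three delegates* cannot raise high enough to outscope *two journalists*; only the surface ordering *two journalists* > *at most three delegates* is available.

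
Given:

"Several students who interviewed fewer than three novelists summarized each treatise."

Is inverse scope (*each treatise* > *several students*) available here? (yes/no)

*each treatise* is a matrix argument; only *several students* is modified by the relative clause *who interviewed fewer than three novelists*, so the RC island is irrelevant to the target quantifier.
No island intervenes, so both surface and inverse scope are derivable.

Yes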